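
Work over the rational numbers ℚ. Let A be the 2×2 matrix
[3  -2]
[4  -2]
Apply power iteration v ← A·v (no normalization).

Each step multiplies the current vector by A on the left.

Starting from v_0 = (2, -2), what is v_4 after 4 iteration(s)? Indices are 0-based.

v_0 = (2, -2).
v_1 = A·v_0 = (10, 12).
v_2 = A·v_1 = (6, 16).
v_3 = A·v_2 = (-14, -8).
v_4 = A·v_3 = (-26, -40).

v_4 = (-26, -40)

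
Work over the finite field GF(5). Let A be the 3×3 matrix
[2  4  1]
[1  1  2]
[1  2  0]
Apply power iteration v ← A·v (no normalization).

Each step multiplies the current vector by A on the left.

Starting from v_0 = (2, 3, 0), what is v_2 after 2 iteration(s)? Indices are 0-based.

v_0 = (2, 3, 0).
v_1 = A·v_0 = (1, 0, 3).
v_2 = A·v_1 = (0, 2, 1).

v_2 = (0, 2, 1)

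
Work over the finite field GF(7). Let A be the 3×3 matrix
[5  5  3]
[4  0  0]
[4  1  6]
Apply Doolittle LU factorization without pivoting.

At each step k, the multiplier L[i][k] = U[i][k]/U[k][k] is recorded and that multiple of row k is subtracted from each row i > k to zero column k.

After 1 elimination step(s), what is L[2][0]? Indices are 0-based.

L[2][0] = 5

Step 1: pivot at (0,0) is 5.
  row1 ← row1 − (5)·row0  ⇒  L[1][0]=5, U row1=(0, 3, 6)
  row2 ← row2 − (5)·row0  ⇒  L[2][0]=5, U row2=(0, 4, 5)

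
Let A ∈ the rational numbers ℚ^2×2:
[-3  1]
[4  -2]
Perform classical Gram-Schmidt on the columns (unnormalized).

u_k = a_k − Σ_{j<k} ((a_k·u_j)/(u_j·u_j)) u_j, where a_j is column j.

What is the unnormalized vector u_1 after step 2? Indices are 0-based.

u_1 = (-8/25, -6/25)

Step 1: u_0 = a_0 = (-3, 4).
Step 2: u_1 = a_1 − (-11/25)·u_0 = (-8/25, -6/25).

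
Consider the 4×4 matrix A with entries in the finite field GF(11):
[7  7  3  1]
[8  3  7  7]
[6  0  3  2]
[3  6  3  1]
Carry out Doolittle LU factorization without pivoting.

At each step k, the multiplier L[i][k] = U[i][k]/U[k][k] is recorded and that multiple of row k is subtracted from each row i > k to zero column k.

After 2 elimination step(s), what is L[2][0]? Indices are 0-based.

L[2][0] = 4

[col 0] pivot 7
  R1 -= 9*R0 → (0, 6, 2, 9)  (L[1][0] := 9)
  R2 -= 4*R0 → (0, 5, 2, 9)  (L[2][0] := 4)
  R3 -= 2*R0 → (0, 3, 8, 10)  (L[3][0] := 2)
[col 1] pivot 6
  R2 -= 10*R1 → (0, 0, 4, 7)  (L[2][1] := 10)
  R3 -= 6*R1 → (0, 0, 7, 0)  (L[3][1] := 6)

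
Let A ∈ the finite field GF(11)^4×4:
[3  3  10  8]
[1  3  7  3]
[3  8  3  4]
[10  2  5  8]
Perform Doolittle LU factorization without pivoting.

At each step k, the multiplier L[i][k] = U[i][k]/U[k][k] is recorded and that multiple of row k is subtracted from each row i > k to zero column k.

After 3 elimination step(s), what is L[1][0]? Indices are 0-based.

[col 0] pivot 3
  R1 -= 4*R0 → (0, 2, 0, 4)  (L[1][0] := 4)
  R2 -= 1*R0 → (0, 5, 4, 7)  (L[2][0] := 1)
  R3 -= 7*R0 → (0, 3, 1, 7)  (L[3][0] := 7)
[col 1] pivot 2
  R2 -= 8*R1 → (0, 0, 4, 8)  (L[2][1] := 8)
  R3 -= 7*R1 → (0, 0, 1, 1)  (L[3][1] := 7)
[col 2] pivot 4
  R3 -= 3*R2 → (0, 0, 0, 10)  (L[3][2] := 3)

L[1][0] = 4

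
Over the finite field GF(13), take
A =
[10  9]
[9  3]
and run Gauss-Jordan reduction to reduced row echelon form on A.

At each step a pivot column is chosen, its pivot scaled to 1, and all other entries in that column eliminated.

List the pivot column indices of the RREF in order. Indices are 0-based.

pivot columns: 0, 1

[1] R0 /= 10  ⇒  (1, 10)
     R1 -= 9·R0  ⇒  (0, 4)
[2] R1 /= 4  ⇒  (0, 1)
     R0 -= 10·R1  ⇒  (1, 0)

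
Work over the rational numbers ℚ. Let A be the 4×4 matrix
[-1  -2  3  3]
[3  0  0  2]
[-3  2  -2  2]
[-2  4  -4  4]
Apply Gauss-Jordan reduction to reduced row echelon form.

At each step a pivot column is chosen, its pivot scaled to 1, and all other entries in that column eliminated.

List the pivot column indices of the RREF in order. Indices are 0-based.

pivot(0,0)=-1: scale R0 → (1, 2, -3, -3)
  clear (1,0): R1 −= (3)R0 → (0, -6, 9, 11)
  clear (2,0): R2 −= (-3)R0 → (0, 8, -11, -7)
  clear (3,0): R3 −= (-2)R0 → (0, 8, -10, -2)
pivot(1,1)=-6: scale R1 → (0, 1, -3/2, -11/6)
  clear (0,1): R0 −= (2)R1 → (1, 0, 0, 2/3)
  clear (2,1): R2 −= (8)R1 → (0, 0, 1, 23/3)
  clear (3,1): R3 −= (8)R1 → (0, 0, 2, 38/3)
pivot(2,2)=1: scale R2 → (0, 0, 1, 23/3)
  clear (1,2): R1 −= (-3/2)R2 → (0, 1, 0, 29/3)
  clear (3,2): R3 −= (2)R2 → (0, 0, 0, -8/3)
pivot(3,3)=-8/3: scale R3 → (0, 0, 0, 1)
  clear (0,3): R0 −= (2/3)R3 → (1, 0, 0, 0)
  clear (1,3): R1 −= (29/3)R3 → (0, 1, 0, 0)
  clear (2,3): R2 −= (23/3)R3 → (0, 0, 1, 0)

pivot columns: 0, 1, 2, 3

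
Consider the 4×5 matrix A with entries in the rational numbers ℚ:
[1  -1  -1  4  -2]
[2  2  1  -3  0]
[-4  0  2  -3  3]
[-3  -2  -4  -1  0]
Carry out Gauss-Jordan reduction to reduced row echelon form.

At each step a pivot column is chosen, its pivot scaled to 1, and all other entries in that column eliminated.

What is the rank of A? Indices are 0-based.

rank = 4

step 1: normalize row 0 (÷1) = (1, -1, -1, 4, -2)
  row 1: subtract 2×row0 = (0, 4, 3, -11, 4)
  row 2: subtract -4×row0 = (0, -4, -2, 13, -5)
  row 3: subtract -3×row0 = (0, -5, -7, 11, -6)
step 2: normalize row 1 (÷4) = (0, 1, 3/4, -11/4, 1)
  row 0: subtract -1×row1 = (1, 0, -1/4, 5/4, -1)
  row 2: subtract -4×row1 = (0, 0, 1, 2, -1)
  row 3: subtract -5×row1 = (0, 0, -13/4, -11/4, -1)
step 3: normalize row 2 (÷1) = (0, 0, 1, 2, -1)
  row 0: subtract -1/4×row2 = (1, 0, 0, 7/4, -5/4)
  row 1: subtract 3/4×row2 = (0, 1, 0, -17/4, 7/4)
  row 3: subtract -13/4×row2 = (0, 0, 0, 15/4, -17/4)
step 4: normalize row 3 (÷15/4) = (0, 0, 0, 1, -17/15)
  row 0: subtract 7/4×row3 = (1, 0, 0, 0, 11/15)
  row 1: subtract -17/4×row3 = (0, 1, 0, 0, -46/15)
  row 2: subtract 2×row3 = (0, 0, 1, 0, 19/15)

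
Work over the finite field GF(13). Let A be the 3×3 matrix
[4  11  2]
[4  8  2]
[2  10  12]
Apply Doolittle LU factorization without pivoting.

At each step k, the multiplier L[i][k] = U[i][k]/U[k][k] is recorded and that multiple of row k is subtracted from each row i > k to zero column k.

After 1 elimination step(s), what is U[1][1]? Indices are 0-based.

U[1][1] = 10

[col 0] pivot 4
  R1 -= 1*R0 → (0, 10, 0)  (L[1][0] := 1)
  R2 -= 7*R0 → (0, 11, 11)  (L[2][0] := 7)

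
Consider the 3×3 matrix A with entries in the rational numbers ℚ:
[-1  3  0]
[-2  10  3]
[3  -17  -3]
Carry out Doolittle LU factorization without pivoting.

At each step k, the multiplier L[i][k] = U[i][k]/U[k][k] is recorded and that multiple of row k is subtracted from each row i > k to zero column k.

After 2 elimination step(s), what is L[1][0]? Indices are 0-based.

Step 1: pivot at (0,0) is -1.
  row1 ← row1 − (2)·row0  ⇒  L[1][0]=2, U row1=(0, 4, 3)
  row2 ← row2 − (-3)·row0  ⇒  L[2][0]=-3, U row2=(0, -8, -3)
Step 2: pivot at (1,1) is 4.
  row2 ← row2 − (-2)·row1  ⇒  L[2][1]=-2, U row2=(0, 0, 3)

L[1][0] = 2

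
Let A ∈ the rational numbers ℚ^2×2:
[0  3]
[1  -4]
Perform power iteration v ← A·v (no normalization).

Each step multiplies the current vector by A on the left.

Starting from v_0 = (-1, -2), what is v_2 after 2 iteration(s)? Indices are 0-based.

v_0 = (-1, -2).
v_1 = A·v_0 = (-6, 7).
v_2 = A·v_1 = (21, -34).

v_2 = (21, -34)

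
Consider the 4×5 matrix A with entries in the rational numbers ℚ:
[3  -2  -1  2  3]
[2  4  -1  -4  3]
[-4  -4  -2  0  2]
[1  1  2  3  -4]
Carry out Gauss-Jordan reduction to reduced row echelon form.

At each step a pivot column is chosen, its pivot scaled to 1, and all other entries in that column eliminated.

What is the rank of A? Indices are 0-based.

pivot(0,0)=3: scale R0 → (1, -2/3, -1/3, 2/3, 1)
  clear (1,0): R1 −= (2)R0 → (0, 16/3, -1/3, -16/3, 1)
  clear (2,0): R2 −= (-4)R0 → (0, -20/3, -10/3, 8/3, 6)
  clear (3,0): R3 −= (1)R0 → (0, 5/3, 7/3, 7/3, -5)
pivot(1,1)=16/3: scale R1 → (0, 1, -1/16, -1, 3/16)
  clear (0,1): R0 −= (-2/3)R1 → (1, 0, -3/8, 0, 9/8)
  clear (2,1): R2 −= (-20/3)R1 → (0, 0, -15/4, -4, 29/4)
  clear (3,1): R3 −= (5/3)R1 → (0, 0, 39/16, 4, -85/16)
pivot(2,2)=-15/4: scale R2 → (0, 0, 1, 16/15, -29/15)
  clear (0,2): R0 −= (-3/8)R2 → (1, 0, 0, 2/5, 2/5)
  clear (1,2): R1 −= (-1/16)R2 → (0, 1, 0, -14/15, 1/15)
  clear (3,2): R3 −= (39/16)R2 → (0, 0, 0, 7/5, -3/5)
pivot(3,3)=7/5: scale R3 → (0, 0, 0, 1, -3/7)
  clear (0,3): R0 −= (2/5)R3 → (1, 0, 0, 0, 4/7)
  clear (1,3): R1 −= (-14/15)R3 → (0, 1, 0, 0, -1/3)
  clear (2,3): R2 −= (16/15)R3 → (0, 0, 1, 0, -31/21)

rank = 4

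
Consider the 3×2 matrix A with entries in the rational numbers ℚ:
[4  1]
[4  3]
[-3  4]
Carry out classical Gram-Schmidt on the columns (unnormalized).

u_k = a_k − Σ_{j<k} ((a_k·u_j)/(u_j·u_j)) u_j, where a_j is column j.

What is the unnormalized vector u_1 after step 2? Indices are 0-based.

u_1 = (25/41, 107/41, 176/41)

Step 1: u_0 = a_0 = (4, 4, -3).
Step 2: u_1 = a_1 − (4/41)·u_0 = (25/41, 107/41, 176/41).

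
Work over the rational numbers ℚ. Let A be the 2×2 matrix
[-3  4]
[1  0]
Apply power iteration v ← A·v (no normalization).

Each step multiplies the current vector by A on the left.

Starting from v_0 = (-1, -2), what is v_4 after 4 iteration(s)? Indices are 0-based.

v_0 = (-1, -2).
v_1 = A·v_0 = (-5, -1).
v_2 = A·v_1 = (11, -5).
v_3 = A·v_2 = (-53, 11).
v_4 = A·v_3 = (203, -53).

v_4 = (203, -53)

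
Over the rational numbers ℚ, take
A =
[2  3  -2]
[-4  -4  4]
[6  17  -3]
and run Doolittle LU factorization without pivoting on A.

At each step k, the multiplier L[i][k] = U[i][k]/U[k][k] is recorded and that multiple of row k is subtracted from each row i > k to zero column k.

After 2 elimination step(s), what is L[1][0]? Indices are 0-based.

L[1][0] = -2

k=0: U[0][0]=2
  eliminate (1,0): mult=-2, new row 1: (0, 2, 0); set L[1][0]=-2
  eliminate (2,0): mult=3, new row 2: (0, 8, 3); set L[2][0]=3
k=1: U[1][1]=2
  eliminate (2,1): mult=4, new row 2: (0, 0, 3); set L[2][1]=4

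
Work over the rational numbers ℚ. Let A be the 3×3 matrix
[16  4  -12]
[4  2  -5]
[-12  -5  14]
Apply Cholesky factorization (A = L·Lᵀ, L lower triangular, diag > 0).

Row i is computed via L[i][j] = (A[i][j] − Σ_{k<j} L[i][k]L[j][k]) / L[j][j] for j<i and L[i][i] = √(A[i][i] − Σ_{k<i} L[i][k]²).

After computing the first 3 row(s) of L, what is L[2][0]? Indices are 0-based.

L[2][0] = -3

Step 1: L[0][0] = √(16) = 4.
  L[1][0] = (4) / L[0][0] = 1.
Step 2: L[1][1] = √(1) = 1.
  L[2][0] = (-12) / L[0][0] = -3.
  L[2][1] = (-2) / L[1][1] = -2.
Step 3: L[2][2] = √(1) = 1.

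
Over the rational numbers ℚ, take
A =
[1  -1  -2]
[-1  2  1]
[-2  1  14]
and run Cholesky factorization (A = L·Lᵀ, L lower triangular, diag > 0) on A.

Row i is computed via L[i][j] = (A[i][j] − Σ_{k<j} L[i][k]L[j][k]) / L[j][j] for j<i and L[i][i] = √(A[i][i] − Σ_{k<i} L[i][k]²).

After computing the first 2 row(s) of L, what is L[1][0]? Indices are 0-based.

L[1][0] = -1

Step 1: L[0][0] = √(1) = 1.
  L[1][0] = (-1) / L[0][0] = -1.
Step 2: L[1][1] = √(1) = 1.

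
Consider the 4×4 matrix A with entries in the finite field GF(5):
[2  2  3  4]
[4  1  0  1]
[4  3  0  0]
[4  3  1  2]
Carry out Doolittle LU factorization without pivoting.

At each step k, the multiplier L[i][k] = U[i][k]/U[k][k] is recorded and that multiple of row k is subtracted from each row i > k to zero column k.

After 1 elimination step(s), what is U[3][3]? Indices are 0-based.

U[3][3] = 4

k=0: U[0][0]=2
  eliminate (1,0): mult=2, new row 1: (0, 2, 4, 3); set L[1][0]=2
  eliminate (2,0): mult=2, new row 2: (0, 4, 4, 2); set L[2][0]=2
  eliminate (3,0): mult=2, new row 3: (0, 4, 0, 4); set L[3][0]=2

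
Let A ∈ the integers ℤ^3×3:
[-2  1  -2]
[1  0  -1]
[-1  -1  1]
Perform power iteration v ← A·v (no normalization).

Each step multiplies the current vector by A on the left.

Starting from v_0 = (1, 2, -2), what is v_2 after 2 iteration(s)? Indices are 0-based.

v_0 = (1, 2, -2).
v_1 = A·v_0 = (4, 3, -5).
v_2 = A·v_1 = (5, 9, -12).

v_2 = (5, 9, -12)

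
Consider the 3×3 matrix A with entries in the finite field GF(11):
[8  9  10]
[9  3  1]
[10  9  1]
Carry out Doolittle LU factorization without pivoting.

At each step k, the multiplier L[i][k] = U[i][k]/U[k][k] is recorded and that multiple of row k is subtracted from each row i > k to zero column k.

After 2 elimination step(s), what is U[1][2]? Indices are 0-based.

U[1][2] = 9

Step 1: pivot at (0,0) is 8.
  row1 ← row1 − (8)·row0  ⇒  L[1][0]=8, U row1=(0, 8, 9)
  row2 ← row2 − (4)·row0  ⇒  L[2][0]=4, U row2=(0, 6, 5)
Step 2: pivot at (1,1) is 8.
  row2 ← row2 − (9)·row1  ⇒  L[2][1]=9, U row2=(0, 0, 1)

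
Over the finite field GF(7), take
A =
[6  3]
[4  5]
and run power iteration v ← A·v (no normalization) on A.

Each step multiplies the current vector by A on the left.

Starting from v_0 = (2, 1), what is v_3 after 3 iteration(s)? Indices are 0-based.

v_0 = (2, 1).
v_1 = A·v_0 = (1, 6).
v_2 = A·v_1 = (3, 6).
v_3 = A·v_2 = (1, 0).

v_3 = (1, 0)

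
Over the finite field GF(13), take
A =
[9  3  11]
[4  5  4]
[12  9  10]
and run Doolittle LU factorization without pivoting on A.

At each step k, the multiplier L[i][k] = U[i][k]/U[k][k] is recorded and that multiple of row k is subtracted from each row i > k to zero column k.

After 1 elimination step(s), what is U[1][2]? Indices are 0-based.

Step 1: pivot at (0,0) is 9.
  row1 ← row1 − (12)·row0  ⇒  L[1][0]=12, U row1=(0, 8, 2)
  row2 ← row2 − (10)·row0  ⇒  L[2][0]=10, U row2=(0, 5, 4)

U[1][2] = 2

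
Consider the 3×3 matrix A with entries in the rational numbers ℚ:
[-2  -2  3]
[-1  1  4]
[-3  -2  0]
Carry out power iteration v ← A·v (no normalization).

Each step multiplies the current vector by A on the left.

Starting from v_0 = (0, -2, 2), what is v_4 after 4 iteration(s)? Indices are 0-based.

v_0 = (0, -2, 2).
v_1 = A·v_0 = (10, 6, 4).
v_2 = A·v_1 = (-20, 12, -42).
v_3 = A·v_2 = (-110, -136, 36).
v_4 = A·v_3 = (600, 118, 602).

v_4 = (600, 118, 602)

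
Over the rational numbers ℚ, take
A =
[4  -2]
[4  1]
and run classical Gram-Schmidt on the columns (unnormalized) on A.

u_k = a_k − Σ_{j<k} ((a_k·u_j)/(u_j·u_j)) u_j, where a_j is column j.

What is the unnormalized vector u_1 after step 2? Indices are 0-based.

u_1 = (-3/2, 3/2)

Step 1: u_0 = a_0 = (4, 4).
Step 2: u_1 = a_1 − (-1/8)·u_0 = (-3/2, 3/2).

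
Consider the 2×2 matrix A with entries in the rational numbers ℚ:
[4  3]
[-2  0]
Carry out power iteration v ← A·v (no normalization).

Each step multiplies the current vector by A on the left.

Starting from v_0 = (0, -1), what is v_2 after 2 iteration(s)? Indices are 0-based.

v_2 = (-12, 6)

v_0 = (0, -1).
v_1 = A·v_0 = (-3, 0).
v_2 = A·v_1 = (-12, 6).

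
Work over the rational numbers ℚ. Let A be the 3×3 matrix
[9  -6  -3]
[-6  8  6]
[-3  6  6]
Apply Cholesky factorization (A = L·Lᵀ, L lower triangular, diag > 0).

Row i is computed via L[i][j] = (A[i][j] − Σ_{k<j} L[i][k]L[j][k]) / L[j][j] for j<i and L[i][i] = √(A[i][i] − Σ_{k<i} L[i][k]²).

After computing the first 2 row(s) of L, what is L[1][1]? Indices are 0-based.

L[1][1] = 2

Step 1: L[0][0] = √(9) = 3.
  L[1][0] = (-6) / L[0][0] = -2.
Step 2: L[1][1] = √(4) = 2.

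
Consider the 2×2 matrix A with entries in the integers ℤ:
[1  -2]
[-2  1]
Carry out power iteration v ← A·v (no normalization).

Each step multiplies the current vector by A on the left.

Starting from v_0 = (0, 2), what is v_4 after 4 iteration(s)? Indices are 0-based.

v_0 = (0, 2).
v_1 = A·v_0 = (-4, 2).
v_2 = A·v_1 = (-8, 10).
v_3 = A·v_2 = (-28, 26).
v_4 = A·v_3 = (-80, 82).

v_4 = (-80, 82)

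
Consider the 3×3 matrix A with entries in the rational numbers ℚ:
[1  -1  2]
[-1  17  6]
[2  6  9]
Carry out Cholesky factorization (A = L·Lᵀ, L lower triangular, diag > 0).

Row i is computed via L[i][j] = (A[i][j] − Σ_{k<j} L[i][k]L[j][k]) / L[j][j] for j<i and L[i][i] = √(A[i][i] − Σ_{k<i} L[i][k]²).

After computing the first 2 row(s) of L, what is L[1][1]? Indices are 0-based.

L[1][1] = 4

Step 1: L[0][0] = √(1) = 1.
  L[1][0] = (-1) / L[0][0] = -1.
Step 2: L[1][1] = √(16) = 4.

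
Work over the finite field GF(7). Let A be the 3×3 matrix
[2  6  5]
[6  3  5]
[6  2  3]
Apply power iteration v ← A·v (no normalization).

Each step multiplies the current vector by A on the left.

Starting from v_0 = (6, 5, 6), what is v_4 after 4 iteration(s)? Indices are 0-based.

v_4 = (3, 6, 6)

v_0 = (6, 5, 6).
v_1 = A·v_0 = (2, 4, 1).
v_2 = A·v_1 = (5, 1, 2).
v_3 = A·v_2 = (5, 1, 3).
v_4 = A·v_3 = (3, 6, 6).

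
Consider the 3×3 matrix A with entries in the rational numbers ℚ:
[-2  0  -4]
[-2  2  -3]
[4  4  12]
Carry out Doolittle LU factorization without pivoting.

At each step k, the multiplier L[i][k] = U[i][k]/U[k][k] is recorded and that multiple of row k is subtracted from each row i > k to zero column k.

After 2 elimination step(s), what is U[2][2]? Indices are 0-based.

U[2][2] = 2

k=0: U[0][0]=-2
  eliminate (1,0): mult=1, new row 1: (0, 2, 1); set L[1][0]=1
  eliminate (2,0): mult=-2, new row 2: (0, 4, 4); set L[2][0]=-2
k=1: U[1][1]=2
  eliminate (2,1): mult=2, new row 2: (0, 0, 2); set L[2][1]=2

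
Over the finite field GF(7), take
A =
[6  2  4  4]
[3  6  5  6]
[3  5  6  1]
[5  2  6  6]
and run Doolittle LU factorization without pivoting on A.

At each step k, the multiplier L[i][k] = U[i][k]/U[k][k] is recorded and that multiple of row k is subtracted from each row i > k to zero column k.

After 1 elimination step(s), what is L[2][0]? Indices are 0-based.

[col 0] pivot 6
  R1 -= 4*R0 → (0, 5, 3, 4)  (L[1][0] := 4)
  R2 -= 4*R0 → (0, 4, 4, 6)  (L[2][0] := 4)
  R3 -= 2*R0 → (0, 5, 5, 5)  (L[3][0] := 2)

L[2][0] = 4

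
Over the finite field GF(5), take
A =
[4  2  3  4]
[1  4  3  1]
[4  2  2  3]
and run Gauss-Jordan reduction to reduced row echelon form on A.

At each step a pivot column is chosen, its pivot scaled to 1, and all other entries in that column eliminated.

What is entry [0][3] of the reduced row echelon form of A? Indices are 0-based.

M[0][3] = 2

[1] R0 /= 4  ⇒  (1, 3, 2, 1)
     R1 -= 1·R0  ⇒  (0, 1, 1, 0)
     R2 -= 4·R0  ⇒  (0, 0, 4, 4)
[2] R1 /= 1  ⇒  (0, 1, 1, 0)
     R0 -= 3·R1  ⇒  (1, 0, 4, 1)
[3] R2 /= 4  ⇒  (0, 0, 1, 1)
     R0 -= 4·R2  ⇒  (1, 0, 0, 2)
     R1 -= 1·R2  ⇒  (0, 1, 0, 4)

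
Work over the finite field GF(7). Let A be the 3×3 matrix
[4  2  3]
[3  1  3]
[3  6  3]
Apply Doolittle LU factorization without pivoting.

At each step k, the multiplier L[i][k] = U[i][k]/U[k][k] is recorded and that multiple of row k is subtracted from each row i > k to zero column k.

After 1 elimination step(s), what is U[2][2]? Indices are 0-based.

U[2][2] = 6

[col 0] pivot 4
  R1 -= 6*R0 → (0, 3, 6)  (L[1][0] := 6)
  R2 -= 6*R0 → (0, 1, 6)  (L[2][0] := 6)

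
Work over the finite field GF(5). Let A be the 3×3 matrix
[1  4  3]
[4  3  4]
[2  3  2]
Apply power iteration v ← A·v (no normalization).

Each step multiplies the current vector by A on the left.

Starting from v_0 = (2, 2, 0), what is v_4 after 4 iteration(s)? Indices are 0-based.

v_0 = (2, 2, 0).
v_1 = A·v_0 = (0, 4, 0).
v_2 = A·v_1 = (1, 2, 2).
v_3 = A·v_2 = (0, 3, 2).
v_4 = A·v_3 = (3, 2, 3).

v_4 = (3, 2, 3)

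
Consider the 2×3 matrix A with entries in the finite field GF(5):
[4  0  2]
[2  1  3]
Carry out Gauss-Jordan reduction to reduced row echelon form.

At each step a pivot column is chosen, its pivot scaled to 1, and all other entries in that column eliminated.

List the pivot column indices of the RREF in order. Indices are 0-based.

pivot columns: 0, 1

pivot(0,0)=4: scale R0 → (1, 0, 3)
  clear (1,0): R1 −= (2)R0 → (0, 1, 2)
pivot(1,1)=1: scale R1 → (0, 1, 2)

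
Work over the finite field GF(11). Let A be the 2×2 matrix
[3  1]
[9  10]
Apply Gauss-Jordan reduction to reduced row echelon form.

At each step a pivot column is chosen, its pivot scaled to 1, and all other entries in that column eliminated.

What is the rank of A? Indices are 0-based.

step 1: normalize row 0 (÷3) = (1, 4)
  row 1: subtract 9×row0 = (0, 7)
step 2: normalize row 1 (÷7) = (0, 1)
  row 0: subtract 4×row1 = (1, 0)

rank = 2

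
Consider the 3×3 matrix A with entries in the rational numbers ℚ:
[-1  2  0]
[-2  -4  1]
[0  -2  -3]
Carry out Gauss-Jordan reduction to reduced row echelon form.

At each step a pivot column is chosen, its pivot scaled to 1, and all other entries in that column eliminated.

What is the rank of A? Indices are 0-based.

pivot(0,0)=-1: scale R0 → (1, -2, 0)
  clear (1,0): R1 −= (-2)R0 → (0, -8, 1)
pivot(1,1)=-8: scale R1 → (0, 1, -1/8)
  clear (0,1): R0 −= (-2)R1 → (1, 0, -1/4)
  clear (2,1): R2 −= (-2)R1 → (0, 0, -13/4)
pivot(2,2)=-13/4: scale R2 → (0, 0, 1)
  clear (0,2): R0 −= (-1/4)R2 → (1, 0, 0)
  clear (1,2): R1 −= (-1/8)R2 → (0, 1, 0)

rank = 3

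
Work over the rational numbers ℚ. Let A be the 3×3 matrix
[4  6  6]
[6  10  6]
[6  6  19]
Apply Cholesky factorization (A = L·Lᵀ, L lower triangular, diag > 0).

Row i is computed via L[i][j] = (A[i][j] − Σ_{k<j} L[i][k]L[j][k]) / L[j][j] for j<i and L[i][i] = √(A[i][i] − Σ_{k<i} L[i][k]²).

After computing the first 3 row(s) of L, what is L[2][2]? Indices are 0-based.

L[2][2] = 1

Step 1: L[0][0] = √(4) = 2.
  L[1][0] = (6) / L[0][0] = 3.
Step 2: L[1][1] = √(1) = 1.
  L[2][0] = (6) / L[0][0] = 3.
  L[2][1] = (-3) / L[1][1] = -3.
Step 3: L[2][2] = √(1) = 1.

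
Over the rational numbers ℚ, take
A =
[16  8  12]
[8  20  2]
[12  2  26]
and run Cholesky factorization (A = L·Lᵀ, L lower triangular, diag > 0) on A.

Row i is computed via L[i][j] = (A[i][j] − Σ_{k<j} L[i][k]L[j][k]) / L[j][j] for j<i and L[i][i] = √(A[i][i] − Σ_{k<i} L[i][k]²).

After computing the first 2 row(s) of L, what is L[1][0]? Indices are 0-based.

Step 1: L[0][0] = √(16) = 4.
  L[1][0] = (8) / L[0][0] = 2.
Step 2: L[1][1] = √(16) = 4.

L[1][0] = 2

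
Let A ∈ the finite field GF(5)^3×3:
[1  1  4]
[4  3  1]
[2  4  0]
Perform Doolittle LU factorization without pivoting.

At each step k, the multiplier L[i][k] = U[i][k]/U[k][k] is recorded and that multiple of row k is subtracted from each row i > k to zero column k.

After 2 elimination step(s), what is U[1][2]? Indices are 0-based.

Step 1: pivot at (0,0) is 1.
  row1 ← row1 − (4)·row0  ⇒  L[1][0]=4, U row1=(0, 4, 0)
  row2 ← row2 − (2)·row0  ⇒  L[2][0]=2, U row2=(0, 2, 2)
Step 2: pivot at (1,1) is 4.
  row2 ← row2 − (3)·row1  ⇒  L[2][1]=3, U row2=(0, 0, 2)

U[1][2] = 0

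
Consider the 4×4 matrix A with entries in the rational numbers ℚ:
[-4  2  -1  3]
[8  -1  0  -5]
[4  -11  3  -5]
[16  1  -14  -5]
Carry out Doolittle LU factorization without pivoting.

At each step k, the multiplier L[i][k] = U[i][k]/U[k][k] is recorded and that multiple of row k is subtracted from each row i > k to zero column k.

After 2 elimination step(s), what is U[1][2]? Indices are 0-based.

Step 1: pivot at (0,0) is -4.
  row1 ← row1 − (-2)·row0  ⇒  L[1][0]=-2, U row1=(0, 3, -2, 1)
  row2 ← row2 − (-1)·row0  ⇒  L[2][0]=-1, U row2=(0, -9, 2, -2)
  row3 ← row3 − (-4)·row0  ⇒  L[3][0]=-4, U row3=(0, 9, -18, 7)
Step 2: pivot at (1,1) is 3.
  row2 ← row2 − (-3)·row1  ⇒  L[2][1]=-3, U row2=(0, 0, -4, 1)
  row3 ← row3 − (3)·row1  ⇒  L[3][1]=3, U row3=(0, 0, -12, 4)

U[1][2] = -2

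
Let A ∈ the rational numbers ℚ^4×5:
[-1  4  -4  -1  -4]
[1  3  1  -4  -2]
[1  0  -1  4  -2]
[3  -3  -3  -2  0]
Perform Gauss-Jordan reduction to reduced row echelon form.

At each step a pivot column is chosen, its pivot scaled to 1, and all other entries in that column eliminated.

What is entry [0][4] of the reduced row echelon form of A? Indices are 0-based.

M[0][4] = -145/212

pivot(0,0)=-1: scale R0 → (1, -4, 4, 1, 4)
  clear (1,0): R1 −= (1)R0 → (0, 7, -3, -5, -6)
  clear (2,0): R2 −= (1)R0 → (0, 4, -5, 3, -6)
  clear (3,0): R3 −= (3)R0 → (0, 9, -15, -5, -12)
pivot(1,1)=7: scale R1 → (0, 1, -3/7, -5/7, -6/7)
  clear (0,1): R0 −= (-4)R1 → (1, 0, 16/7, -13/7, 4/7)
  clear (2,1): R2 −= (4)R1 → (0, 0, -23/7, 41/7, -18/7)
  clear (3,1): R3 −= (9)R1 → (0, 0, -78/7, 10/7, -30/7)
pivot(2,2)=-23/7: scale R2 → (0, 0, 1, -41/23, 18/23)
  clear (0,2): R0 −= (16/7)R2 → (1, 0, 0, 51/23, -28/23)
  clear (1,2): R1 −= (-3/7)R2 → (0, 1, 0, -34/23, -12/23)
  clear (3,2): R3 −= (-78/7)R2 → (0, 0, 0, -424/23, 102/23)
pivot(3,3)=-424/23: scale R3 → (0, 0, 0, 1, -51/212)
  clear (0,3): R0 −= (51/23)R3 → (1, 0, 0, 0, -145/212)
  clear (1,3): R1 −= (-34/23)R3 → (0, 1, 0, 0, -93/106)
  clear (2,3): R2 −= (-41/23)R3 → (0, 0, 1, 0, 75/212)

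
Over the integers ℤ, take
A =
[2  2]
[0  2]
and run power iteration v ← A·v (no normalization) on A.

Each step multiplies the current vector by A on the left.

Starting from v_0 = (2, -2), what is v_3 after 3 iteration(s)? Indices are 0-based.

v_0 = (2, -2).
v_1 = A·v_0 = (0, -4).
v_2 = A·v_1 = (-8, -8).
v_3 = A·v_2 = (-32, -16).

v_3 = (-32, -16)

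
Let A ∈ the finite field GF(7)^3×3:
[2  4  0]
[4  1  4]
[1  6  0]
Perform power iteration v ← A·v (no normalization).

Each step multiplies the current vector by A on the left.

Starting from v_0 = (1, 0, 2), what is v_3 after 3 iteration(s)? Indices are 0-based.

v_0 = (1, 0, 2).
v_1 = A·v_0 = (2, 5, 1).
v_2 = A·v_1 = (3, 3, 4).
v_3 = A·v_2 = (4, 3, 0).

v_3 = (4, 3, 0)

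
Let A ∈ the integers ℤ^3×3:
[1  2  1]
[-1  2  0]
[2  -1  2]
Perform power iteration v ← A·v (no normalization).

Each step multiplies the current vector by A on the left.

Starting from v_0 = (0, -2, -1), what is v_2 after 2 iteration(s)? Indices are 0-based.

v_2 = (-13, -3, -6)

v_0 = (0, -2, -1).
v_1 = A·v_0 = (-5, -4, 0).
v_2 = A·v_1 = (-13, -3, -6).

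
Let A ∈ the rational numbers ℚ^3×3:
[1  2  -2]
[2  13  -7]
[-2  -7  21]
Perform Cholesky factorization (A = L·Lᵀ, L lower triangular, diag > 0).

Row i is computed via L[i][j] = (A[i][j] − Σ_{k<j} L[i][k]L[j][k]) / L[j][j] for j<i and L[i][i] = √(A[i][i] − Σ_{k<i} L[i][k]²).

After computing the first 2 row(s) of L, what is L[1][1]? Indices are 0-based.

L[1][1] = 3

Step 1: L[0][0] = √(1) = 1.
  L[1][0] = (2) / L[0][0] = 2.
Step 2: L[1][1] = √(9) = 3.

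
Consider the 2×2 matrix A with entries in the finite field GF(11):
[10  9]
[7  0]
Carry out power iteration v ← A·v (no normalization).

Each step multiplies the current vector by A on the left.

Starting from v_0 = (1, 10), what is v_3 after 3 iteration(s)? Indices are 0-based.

v_0 = (1, 10).
v_1 = A·v_0 = (1, 7).
v_2 = A·v_1 = (7, 7).
v_3 = A·v_2 = (1, 5).

v_3 = (1, 5)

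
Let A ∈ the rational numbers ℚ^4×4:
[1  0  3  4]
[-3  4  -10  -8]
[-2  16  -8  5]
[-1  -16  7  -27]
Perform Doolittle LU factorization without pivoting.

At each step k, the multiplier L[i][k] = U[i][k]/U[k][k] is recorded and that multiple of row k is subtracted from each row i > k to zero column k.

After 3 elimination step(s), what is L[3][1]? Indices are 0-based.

L[3][1] = -4

[col 0] pivot 1
  R1 -= -3*R0 → (0, 4, -1, 4)  (L[1][0] := -3)
  R2 -= -2*R0 → (0, 16, -2, 13)  (L[2][0] := -2)
  R3 -= -1*R0 → (0, -16, 10, -23)  (L[3][0] := -1)
[col 1] pivot 4
  R2 -= 4*R1 → (0, 0, 2, -3)  (L[2][1] := 4)
  R3 -= -4*R1 → (0, 0, 6, -7)  (L[3][1] := -4)
[col 2] pivot 2
  R3 -= 3*R2 → (0, 0, 0, 2)  (L[3][2] := 3)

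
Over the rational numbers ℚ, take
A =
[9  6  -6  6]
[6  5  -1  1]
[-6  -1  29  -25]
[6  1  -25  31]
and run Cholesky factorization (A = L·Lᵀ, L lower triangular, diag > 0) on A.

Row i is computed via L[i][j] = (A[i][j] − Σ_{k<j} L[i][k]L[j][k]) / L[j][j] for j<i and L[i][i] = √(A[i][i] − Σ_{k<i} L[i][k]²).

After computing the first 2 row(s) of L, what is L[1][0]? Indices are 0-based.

L[1][0] = 2

Step 1: L[0][0] = √(9) = 3.
  L[1][0] = (6) / L[0][0] = 2.
Step 2: L[1][1] = √(1) = 1.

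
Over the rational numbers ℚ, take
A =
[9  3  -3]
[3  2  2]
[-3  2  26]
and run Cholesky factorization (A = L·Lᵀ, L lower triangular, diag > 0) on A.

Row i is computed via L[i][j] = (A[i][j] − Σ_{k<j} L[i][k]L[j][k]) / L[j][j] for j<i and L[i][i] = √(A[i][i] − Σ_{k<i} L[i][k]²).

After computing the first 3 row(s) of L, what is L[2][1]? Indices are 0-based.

L[2][1] = 3

Step 1: L[0][0] = √(9) = 3.
  L[1][0] = (3) / L[0][0] = 1.
Step 2: L[1][1] = √(1) = 1.
  L[2][0] = (-3) / L[0][0] = -1.
  L[2][1] = (3) / L[1][1] = 3.
Step 3: L[2][2] = √(16) = 4.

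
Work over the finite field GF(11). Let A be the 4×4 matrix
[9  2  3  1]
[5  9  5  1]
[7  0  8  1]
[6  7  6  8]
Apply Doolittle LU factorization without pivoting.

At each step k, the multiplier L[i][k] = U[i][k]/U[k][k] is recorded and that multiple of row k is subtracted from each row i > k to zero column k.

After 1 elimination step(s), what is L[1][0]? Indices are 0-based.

[col 0] pivot 9
  R1 -= 3*R0 → (0, 3, 7, 9)  (L[1][0] := 3)
  R2 -= 2*R0 → (0, 7, 2, 10)  (L[2][0] := 2)
  R3 -= 8*R0 → (0, 2, 4, 0)  (L[3][0] := 8)

L[1][0] = 3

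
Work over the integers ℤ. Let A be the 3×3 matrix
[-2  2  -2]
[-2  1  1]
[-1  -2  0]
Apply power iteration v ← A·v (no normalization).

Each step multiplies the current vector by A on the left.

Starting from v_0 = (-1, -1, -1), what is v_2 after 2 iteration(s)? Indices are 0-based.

v_2 = (-10, -1, -2)

v_0 = (-1, -1, -1).
v_1 = A·v_0 = (2, 0, 3).
v_2 = A·v_1 = (-10, -1, -2).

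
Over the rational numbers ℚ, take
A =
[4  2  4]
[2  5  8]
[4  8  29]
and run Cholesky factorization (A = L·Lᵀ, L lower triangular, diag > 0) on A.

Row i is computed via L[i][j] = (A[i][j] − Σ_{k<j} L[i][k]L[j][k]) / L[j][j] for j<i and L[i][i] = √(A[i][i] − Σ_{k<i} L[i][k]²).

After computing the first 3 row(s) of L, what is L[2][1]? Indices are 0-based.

Step 1: L[0][0] = √(4) = 2.
  L[1][0] = (2) / L[0][0] = 1.
Step 2: L[1][1] = √(4) = 2.
  L[2][0] = (4) / L[0][0] = 2.
  L[2][1] = (6) / L[1][1] = 3.
Step 3: L[2][2] = √(16) = 4.

L[2][1] = 3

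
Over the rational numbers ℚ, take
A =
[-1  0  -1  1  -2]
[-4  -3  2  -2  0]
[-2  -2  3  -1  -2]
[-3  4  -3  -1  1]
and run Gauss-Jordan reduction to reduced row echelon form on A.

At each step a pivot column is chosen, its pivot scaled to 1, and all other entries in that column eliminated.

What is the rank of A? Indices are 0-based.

[1] R0 /= -1  ⇒  (1, 0, 1, -1, 2)
     R1 -= -4·R0  ⇒  (0, -3, 6, -6, 8)
     R2 -= -2·R0  ⇒  (0, -2, 5, -3, 2)
     R3 -= -3·R0  ⇒  (0, 4, 0, -4, 7)
[2] R1 /= -3  ⇒  (0, 1, -2, 2, -8/3)
     R2 -= -2·R1  ⇒  (0, 0, 1, 1, -10/3)
     R3 -= 4·R1  ⇒  (0, 0, 8, -12, 53/3)
[3] R2 /= 1  ⇒  (0, 0, 1, 1, -10/3)
     R0 -= 1·R2  ⇒  (1, 0, 0, -2, 16/3)
     R1 -= -2·R2  ⇒  (0, 1, 0, 4, -28/3)
     R3 -= 8·R2  ⇒  (0, 0, 0, -20, 133/3)
[4] R3 /= -20  ⇒  (0, 0, 0, 1, -133/60)
     R0 -= -2·R3  ⇒  (1, 0, 0, 0, 9/10)
     R1 -= 4·R3  ⇒  (0, 1, 0, 0, -7/15)
     R2 -= 1·R3  ⇒  (0, 0, 1, 0, -67/60)

rank = 4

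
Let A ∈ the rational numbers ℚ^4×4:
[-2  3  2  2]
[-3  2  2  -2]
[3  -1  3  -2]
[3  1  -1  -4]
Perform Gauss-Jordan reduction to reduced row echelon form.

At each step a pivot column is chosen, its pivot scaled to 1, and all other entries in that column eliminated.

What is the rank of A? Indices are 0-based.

rank = 4

pivot(0,0)=-2: scale R0 → (1, -3/2, -1, -1)
  clear (1,0): R1 −= (-3)R0 → (0, -5/2, -1, -5)
  clear (2,0): R2 −= (3)R0 → (0, 7/2, 6, 1)
  clear (3,0): R3 −= (3)R0 → (0, 11/2, 2, -1)
pivot(1,1)=-5/2: scale R1 → (0, 1, 2/5, 2)
  clear (0,1): R0 −= (-3/2)R1 → (1, 0, -2/5, 2)
  clear (2,1): R2 −= (7/2)R1 → (0, 0, 23/5, -6)
  clear (3,1): R3 −= (11/2)R1 → (0, 0, -1/5, -12)
pivot(2,2)=23/5: scale R2 → (0, 0, 1, -30/23)
  clear (0,2): R0 −= (-2/5)R2 → (1, 0, 0, 34/23)
  clear (1,2): R1 −= (2/5)R2 → (0, 1, 0, 58/23)
  clear (3,2): R3 −= (-1/5)R2 → (0, 0, 0, -282/23)
pivot(3,3)=-282/23: scale R3 → (0, 0, 0, 1)
  clear (0,3): R0 −= (34/23)R3 → (1, 0, 0, 0)
  clear (1,3): R1 −= (58/23)R3 → (0, 1, 0, 0)
  clear (2,3): R2 −= (-30/23)R3 → (0, 0, 1, 0)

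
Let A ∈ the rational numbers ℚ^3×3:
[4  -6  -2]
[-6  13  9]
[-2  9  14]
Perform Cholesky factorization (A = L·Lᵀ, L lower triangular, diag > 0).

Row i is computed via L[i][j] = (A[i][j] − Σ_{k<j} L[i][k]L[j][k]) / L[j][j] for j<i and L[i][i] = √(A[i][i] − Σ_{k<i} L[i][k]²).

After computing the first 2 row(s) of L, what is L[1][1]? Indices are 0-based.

L[1][1] = 2

Step 1: L[0][0] = √(4) = 2.
  L[1][0] = (-6) / L[0][0] = -3.
Step 2: L[1][1] = √(4) = 2.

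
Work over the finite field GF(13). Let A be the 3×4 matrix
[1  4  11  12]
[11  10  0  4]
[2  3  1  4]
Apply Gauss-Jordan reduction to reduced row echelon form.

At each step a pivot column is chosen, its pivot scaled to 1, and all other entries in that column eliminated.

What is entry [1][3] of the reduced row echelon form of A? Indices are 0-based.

M[1][3] = 12

pivot(0,0)=1: scale R0 → (1, 4, 11, 12)
  clear (1,0): R1 −= (11)R0 → (0, 5, 9, 2)
  clear (2,0): R2 −= (2)R0 → (0, 8, 5, 6)
pivot(1,1)=5: scale R1 → (0, 1, 7, 3)
  clear (0,1): R0 −= (4)R1 → (1, 0, 9, 0)
  clear (2,1): R2 −= (8)R1 → (0, 0, 1, 8)
pivot(2,2)=1: scale R2 → (0, 0, 1, 8)
  clear (0,2): R0 −= (9)R2 → (1, 0, 0, 6)
  clear (1,2): R1 −= (7)R2 → (0, 1, 0, 12)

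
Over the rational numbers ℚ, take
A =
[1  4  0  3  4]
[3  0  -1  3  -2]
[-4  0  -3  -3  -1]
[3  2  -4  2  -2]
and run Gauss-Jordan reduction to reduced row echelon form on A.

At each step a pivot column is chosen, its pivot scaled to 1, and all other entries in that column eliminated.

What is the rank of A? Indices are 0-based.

pivot(0,0)=1: scale R0 → (1, 4, 0, 3, 4)
  clear (1,0): R1 −= (3)R0 → (0, -12, -1, -6, -14)
  clear (2,0): R2 −= (-4)R0 → (0, 16, -3, 9, 15)
  clear (3,0): R3 −= (3)R0 → (0, -10, -4, -7, -14)
pivot(1,1)=-12: scale R1 → (0, 1, 1/12, 1/2, 7/6)
  clear (0,1): R0 −= (4)R1 → (1, 0, -1/3, 1, -2/3)
  clear (2,1): R2 −= (16)R1 → (0, 0, -13/3, 1, -11/3)
  clear (3,1): R3 −= (-10)R1 → (0, 0, -19/6, -2, -7/3)
pivot(2,2)=-13/3: scale R2 → (0, 0, 1, -3/13, 11/13)
  clear (0,2): R0 −= (-1/3)R2 → (1, 0, 0, 12/13, -5/13)
  clear (1,2): R1 −= (1/12)R2 → (0, 1, 0, 27/52, 57/52)
  clear (3,2): R3 −= (-19/6)R2 → (0, 0, 0, -71/26, 9/26)
pivot(3,3)=-71/26: scale R3 → (0, 0, 0, 1, -9/71)
  clear (0,3): R0 −= (12/13)R3 → (1, 0, 0, 0, -19/71)
  clear (1,3): R1 −= (27/52)R3 → (0, 1, 0, 0, 165/142)
  clear (2,3): R2 −= (-3/13)R3 → (0, 0, 1, 0, 58/71)

rank = 4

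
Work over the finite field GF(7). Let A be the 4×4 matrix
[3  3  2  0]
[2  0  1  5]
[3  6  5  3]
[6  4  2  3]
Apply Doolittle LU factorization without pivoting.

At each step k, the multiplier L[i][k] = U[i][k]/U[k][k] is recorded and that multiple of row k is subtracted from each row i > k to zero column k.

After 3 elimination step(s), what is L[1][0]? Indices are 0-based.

[col 0] pivot 3
  R1 -= 3*R0 → (0, 5, 2, 5)  (L[1][0] := 3)
  R2 -= 1*R0 → (0, 3, 3, 3)  (L[2][0] := 1)
  R3 -= 2*R0 → (0, 5, 5, 3)  (L[3][0] := 2)
[col 1] pivot 5
  R2 -= 2*R1 → (0, 0, 6, 0)  (L[2][1] := 2)
  R3 -= 1*R1 → (0, 0, 3, 5)  (L[3][1] := 1)
[col 2] pivot 6
  R3 -= 4*R2 → (0, 0, 0, 5)  (L[3][2] := 4)

L[1][0] = 3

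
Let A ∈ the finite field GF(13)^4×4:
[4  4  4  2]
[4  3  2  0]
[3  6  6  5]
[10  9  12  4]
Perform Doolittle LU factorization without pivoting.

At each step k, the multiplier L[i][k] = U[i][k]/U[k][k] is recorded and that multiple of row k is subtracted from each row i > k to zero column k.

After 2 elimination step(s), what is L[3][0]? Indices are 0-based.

[col 0] pivot 4
  R1 -= 1*R0 → (0, 12, 11, 11)  (L[1][0] := 1)
  R2 -= 4*R0 → (0, 3, 3, 10)  (L[2][0] := 4)
  R3 -= 9*R0 → (0, 12, 2, 12)  (L[3][0] := 9)
[col 1] pivot 12
  R2 -= 10*R1 → (0, 0, 10, 4)  (L[2][1] := 10)
  R3 -= 1*R1 → (0, 0, 4, 1)  (L[3][1] := 1)

L[3][0] = 9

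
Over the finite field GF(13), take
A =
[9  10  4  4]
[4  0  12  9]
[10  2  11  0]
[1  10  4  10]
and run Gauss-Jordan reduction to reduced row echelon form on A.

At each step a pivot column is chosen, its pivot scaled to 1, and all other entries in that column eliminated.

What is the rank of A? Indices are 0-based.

step 1: normalize row 0 (÷9) = (1, 4, 12, 12)
  row 1: subtract 4×row0 = (0, 10, 3, 0)
  row 2: subtract 10×row0 = (0, 1, 8, 10)
  row 3: subtract 1×row0 = (0, 6, 5, 11)
step 2: normalize row 1 (÷10) = (0, 1, 12, 0)
  row 0: subtract 4×row1 = (1, 0, 3, 12)
  row 2: subtract 1×row1 = (0, 0, 9, 10)
  row 3: subtract 6×row1 = (0, 0, 11, 11)
step 3: normalize row 2 (÷9) = (0, 0, 1, 4)
  row 0: subtract 3×row2 = (1, 0, 0, 0)
  row 1: subtract 12×row2 = (0, 1, 0, 4)
  row 3: subtract 11×row2 = (0, 0, 0, 6)
step 4: normalize row 3 (÷6) = (0, 0, 0, 1)
  row 1: subtract 4×row3 = (0, 1, 0, 0)
  row 2: subtract 4×row3 = (0, 0, 1, 0)

rank = 4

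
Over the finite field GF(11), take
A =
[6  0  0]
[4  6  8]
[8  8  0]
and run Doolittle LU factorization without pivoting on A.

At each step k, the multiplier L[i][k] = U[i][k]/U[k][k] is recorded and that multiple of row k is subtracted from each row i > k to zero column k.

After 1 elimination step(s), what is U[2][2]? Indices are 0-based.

Step 1: pivot at (0,0) is 6.
  row1 ← row1 − (8)·row0  ⇒  L[1][0]=8, U row1=(0, 6, 8)
  row2 ← row2 − (5)·row0  ⇒  L[2][0]=5, U row2=(0, 8, 0)

U[2][2] = 0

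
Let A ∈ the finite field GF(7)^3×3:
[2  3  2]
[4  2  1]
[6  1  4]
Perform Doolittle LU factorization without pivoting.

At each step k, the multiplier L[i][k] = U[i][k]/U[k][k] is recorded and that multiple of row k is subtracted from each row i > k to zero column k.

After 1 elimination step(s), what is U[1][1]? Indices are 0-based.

U[1][1] = 3

[col 0] pivot 2
  R1 -= 2*R0 → (0, 3, 4)  (L[1][0] := 2)
  R2 -= 3*R0 → (0, 6, 5)  (L[2][0] := 3)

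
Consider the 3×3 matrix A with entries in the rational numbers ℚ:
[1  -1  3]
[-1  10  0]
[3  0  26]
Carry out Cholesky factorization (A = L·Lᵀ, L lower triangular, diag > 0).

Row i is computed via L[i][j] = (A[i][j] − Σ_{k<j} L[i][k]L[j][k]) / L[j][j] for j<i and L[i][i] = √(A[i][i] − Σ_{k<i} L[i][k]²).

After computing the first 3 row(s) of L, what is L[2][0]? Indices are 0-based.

L[2][0] = 3

Step 1: L[0][0] = √(1) = 1.
  L[1][0] = (-1) / L[0][0] = -1.
Step 2: L[1][1] = √(9) = 3.
  L[2][0] = (3) / L[0][0] = 3.
  L[2][1] = (3) / L[1][1] = 1.
Step 3: L[2][2] = √(16) = 4.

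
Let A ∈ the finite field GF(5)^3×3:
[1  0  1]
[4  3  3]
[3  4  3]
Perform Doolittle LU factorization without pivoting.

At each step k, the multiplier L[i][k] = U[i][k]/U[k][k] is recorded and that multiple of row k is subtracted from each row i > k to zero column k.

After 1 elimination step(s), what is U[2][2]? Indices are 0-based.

U[2][2] = 0

[col 0] pivot 1
  R1 -= 4*R0 → (0, 3, 4)  (L[1][0] := 4)
  R2 -= 3*R0 → (0, 4, 0)  (L[2][0] := 3)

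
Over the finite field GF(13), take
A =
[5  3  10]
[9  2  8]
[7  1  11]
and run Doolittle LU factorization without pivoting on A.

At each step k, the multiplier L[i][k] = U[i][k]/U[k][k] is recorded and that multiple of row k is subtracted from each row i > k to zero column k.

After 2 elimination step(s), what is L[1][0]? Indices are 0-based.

[col 0] pivot 5
  R1 -= 7*R0 → (0, 7, 3)  (L[1][0] := 7)
  R2 -= 4*R0 → (0, 2, 10)  (L[2][0] := 4)
[col 1] pivot 7
  R2 -= 4*R1 → (0, 0, 11)  (L[2][1] := 4)

L[1][0] = 7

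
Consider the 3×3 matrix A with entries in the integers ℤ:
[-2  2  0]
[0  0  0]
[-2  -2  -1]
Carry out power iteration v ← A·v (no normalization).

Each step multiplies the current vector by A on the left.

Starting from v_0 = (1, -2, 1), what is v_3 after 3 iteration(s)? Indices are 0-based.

v_3 = (-24, 0, -35)

v_0 = (1, -2, 1).
v_1 = A·v_0 = (-6, 0, 1).
v_2 = A·v_1 = (12, 0, 11).
v_3 = A·v_2 = (-24, 0, -35).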